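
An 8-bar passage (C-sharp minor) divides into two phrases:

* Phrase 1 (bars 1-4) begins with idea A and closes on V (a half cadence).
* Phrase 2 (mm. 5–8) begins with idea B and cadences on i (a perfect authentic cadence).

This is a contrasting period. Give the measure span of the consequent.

measures 5–8

The phrase ending with the weaker cadence (half cadence) is the antecedent; the one ending more conclusively (perfect authentic cadence) is the consequent. The consequent is measures 5–8.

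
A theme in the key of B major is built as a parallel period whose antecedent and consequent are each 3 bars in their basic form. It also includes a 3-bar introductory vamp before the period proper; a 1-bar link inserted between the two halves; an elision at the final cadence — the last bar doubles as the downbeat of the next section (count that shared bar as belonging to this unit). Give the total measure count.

Basic parallel period: 3 + 3 = 6 bars.
6 (basic form) + 3 (introduction) + 1 (link) = 10.
The elision shares a bar with the next section but does not change this unit's count.

10 measures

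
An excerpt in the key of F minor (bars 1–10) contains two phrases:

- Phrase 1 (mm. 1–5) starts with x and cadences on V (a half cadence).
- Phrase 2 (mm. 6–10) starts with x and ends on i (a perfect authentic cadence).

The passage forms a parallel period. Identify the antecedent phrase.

The phrase ending with the weaker cadence (half cadence) is the antecedent; the one ending more conclusively (perfect authentic cadence) is the consequent. The antecedent is phrase 1.

phrase 1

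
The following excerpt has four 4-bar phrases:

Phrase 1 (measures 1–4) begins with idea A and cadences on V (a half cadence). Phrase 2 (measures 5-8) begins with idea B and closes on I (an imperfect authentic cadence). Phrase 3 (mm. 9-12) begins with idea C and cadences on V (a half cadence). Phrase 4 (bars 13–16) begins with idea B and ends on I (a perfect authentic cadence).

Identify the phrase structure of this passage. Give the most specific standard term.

contrasting double period

Four phrases in two halves: the first half (mm. 1-8) ends with an imperfect authentic cadence, the second (measures 9-16) with a perfect authentic cadence — a large antecedent–consequent pair, i.e. a double period.
Phrase 3 begins with different material from phrase 1, making it contrasting.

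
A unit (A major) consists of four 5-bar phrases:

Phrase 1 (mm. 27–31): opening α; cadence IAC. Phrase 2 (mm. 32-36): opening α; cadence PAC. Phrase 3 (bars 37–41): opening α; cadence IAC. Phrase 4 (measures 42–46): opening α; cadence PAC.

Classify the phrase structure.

repeated period

The cadence pattern IAC–PAC–IAC–PAC is weak–strong twice, and phrases 3–4 restate phrases 1–2: a period heard twice, not a double period (which would end weakly at phrase 2).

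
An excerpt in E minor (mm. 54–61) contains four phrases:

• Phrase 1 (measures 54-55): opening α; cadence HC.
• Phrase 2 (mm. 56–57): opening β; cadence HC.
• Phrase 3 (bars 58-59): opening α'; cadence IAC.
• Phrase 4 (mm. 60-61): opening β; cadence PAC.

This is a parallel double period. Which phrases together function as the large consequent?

In a double period the first pair of phrases (ending half cadence) is the large antecedent and the second pair (ending perfect authentic cadence) is the large consequent; the consequent is phrases 3 and 4.

phrases 3 and 4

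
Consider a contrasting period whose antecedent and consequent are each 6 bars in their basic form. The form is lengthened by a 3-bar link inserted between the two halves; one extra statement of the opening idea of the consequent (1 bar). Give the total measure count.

16 measures

Basic contrasting period: 6 + 6 = 12 bars.
12 (basic form) + 3 (link) + 1 (extra statement) = 16.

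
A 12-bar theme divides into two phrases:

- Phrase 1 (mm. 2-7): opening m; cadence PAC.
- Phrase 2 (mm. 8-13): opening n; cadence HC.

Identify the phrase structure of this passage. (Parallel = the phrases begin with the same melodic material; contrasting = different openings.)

phrase group

The second phrase closes with a half cadence, which is not stronger than the first phrase's perfect authentic cadence; without a weak→strong cadential pair there is no antecedent–consequent relationship, so this is a phrase group rather than a period.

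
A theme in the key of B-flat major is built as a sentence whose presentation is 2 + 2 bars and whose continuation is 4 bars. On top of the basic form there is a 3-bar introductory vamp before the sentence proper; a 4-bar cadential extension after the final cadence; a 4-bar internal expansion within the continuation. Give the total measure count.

Basic sentence: 2 + 2 + 4 = 8 bars.
8 (basic form) + 3 (introduction) + 4 (cadential extension) + 4 (internal expansion) = 19.

19 measures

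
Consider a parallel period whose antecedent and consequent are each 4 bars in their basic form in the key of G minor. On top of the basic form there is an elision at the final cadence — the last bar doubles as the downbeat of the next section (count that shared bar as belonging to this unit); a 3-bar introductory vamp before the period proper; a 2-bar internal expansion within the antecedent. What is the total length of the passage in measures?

Basic parallel period: 4 + 4 = 8 bars.
8 (basic form) + 3 (introduction) + 2 (internal expansion) = 13.
The elision shares a bar with the next section but does not change this unit's count.

13 measures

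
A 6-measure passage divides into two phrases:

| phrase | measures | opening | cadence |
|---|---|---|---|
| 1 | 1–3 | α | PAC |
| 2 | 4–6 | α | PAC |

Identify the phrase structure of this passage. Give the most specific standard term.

repeated phrase

Both phrases have the same opening (α) and the same cadence (perfect authentic cadence): the second is a restatement, not a consequent, so this is a repeated phrase rather than a period.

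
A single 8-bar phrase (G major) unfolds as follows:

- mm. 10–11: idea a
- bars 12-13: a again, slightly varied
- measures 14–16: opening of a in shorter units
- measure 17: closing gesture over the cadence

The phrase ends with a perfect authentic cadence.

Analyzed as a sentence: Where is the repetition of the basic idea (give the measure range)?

The presentation of a sentence is the basic idea (mm. 10-11) plus its repetition (bars 12–13); the repetition of the basic idea is therefore measures 12–13.

measures 12–13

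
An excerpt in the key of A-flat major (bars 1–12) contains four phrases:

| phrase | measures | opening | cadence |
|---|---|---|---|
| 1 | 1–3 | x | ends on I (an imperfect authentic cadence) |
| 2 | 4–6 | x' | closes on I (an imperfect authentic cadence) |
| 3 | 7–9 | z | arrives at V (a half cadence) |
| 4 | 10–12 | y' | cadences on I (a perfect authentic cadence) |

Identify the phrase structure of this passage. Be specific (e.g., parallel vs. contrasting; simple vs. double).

contrasting double period

Four phrases in two halves: the first half (mm. 1–6) ends with an imperfect authentic cadence, the second (mm. 7–12) with a perfect authentic cadence — a large antecedent–consequent pair, i.e. a double period.
Phrase 3 begins with different material from phrase 1, making it contrasting.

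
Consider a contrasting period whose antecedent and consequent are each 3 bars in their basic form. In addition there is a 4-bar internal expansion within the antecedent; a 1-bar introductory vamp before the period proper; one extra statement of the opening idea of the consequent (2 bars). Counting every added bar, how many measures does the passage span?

13 measures

Basic contrasting period: 3 + 3 = 6 bars.
6 (basic form) + 4 (internal expansion) + 1 (introduction) + 2 (extra statement) = 13.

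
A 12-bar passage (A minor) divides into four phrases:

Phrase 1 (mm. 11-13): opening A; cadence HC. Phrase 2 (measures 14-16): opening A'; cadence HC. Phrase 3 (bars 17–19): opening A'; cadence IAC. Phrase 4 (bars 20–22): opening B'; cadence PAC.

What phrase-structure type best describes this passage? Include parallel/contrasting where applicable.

Four phrases in two halves: the first half (mm. 11–16) ends with a half cadence, the second (mm. 17-22) with a perfect authentic cadence — a large antecedent–consequent pair, i.e. a double period.
Phrase 3 begins with the same material as phrase 1, making it parallel.

parallel double period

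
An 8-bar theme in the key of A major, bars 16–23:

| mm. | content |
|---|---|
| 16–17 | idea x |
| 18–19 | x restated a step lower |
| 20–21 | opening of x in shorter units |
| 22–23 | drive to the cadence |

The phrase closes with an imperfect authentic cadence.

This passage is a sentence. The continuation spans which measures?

After the presentation (mm. 16–19), the continuation covers the fragmentation through the cadence: mm. 20–23.

measures 20–23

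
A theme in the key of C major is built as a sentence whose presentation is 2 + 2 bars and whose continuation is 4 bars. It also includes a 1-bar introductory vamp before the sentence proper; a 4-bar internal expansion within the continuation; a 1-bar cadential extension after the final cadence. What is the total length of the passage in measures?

14 measures

Basic sentence: 2 + 2 + 4 = 8 bars.
8 (basic form) + 1 (introduction) + 4 (internal expansion) + 1 (cadential extension) = 14.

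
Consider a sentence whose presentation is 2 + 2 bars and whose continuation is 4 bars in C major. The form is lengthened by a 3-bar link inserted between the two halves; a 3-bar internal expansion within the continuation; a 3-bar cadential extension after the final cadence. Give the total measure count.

Basic sentence: 2 + 2 + 4 = 8 bars.
8 (basic form) + 3 (link) + 3 (internal expansion) + 3 (cadential extension) = 17.

17 measures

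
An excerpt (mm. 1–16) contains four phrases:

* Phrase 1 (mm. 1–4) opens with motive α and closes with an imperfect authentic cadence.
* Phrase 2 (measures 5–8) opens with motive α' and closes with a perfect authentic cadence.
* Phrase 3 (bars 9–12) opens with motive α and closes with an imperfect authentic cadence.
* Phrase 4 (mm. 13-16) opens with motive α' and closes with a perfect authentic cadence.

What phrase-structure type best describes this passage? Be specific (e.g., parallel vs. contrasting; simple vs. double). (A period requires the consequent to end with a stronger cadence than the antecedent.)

The cadence pattern IAC–PAC–IAC–PAC is weak–strong twice, and phrases 3–4 restate phrases 1–2: a period heard twice, not a double period (which would end weakly at phrase 2).

repeated period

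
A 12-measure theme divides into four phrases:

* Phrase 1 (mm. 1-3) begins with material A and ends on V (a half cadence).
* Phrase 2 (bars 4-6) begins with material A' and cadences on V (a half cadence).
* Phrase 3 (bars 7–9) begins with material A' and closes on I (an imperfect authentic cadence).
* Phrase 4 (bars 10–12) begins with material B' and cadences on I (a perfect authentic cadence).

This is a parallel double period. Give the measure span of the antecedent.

In a double period the first pair of phrases (ending half cadence) is the large antecedent and the second pair (ending perfect authentic cadence) is the large consequent; the antecedent is measures 1–6.

measures 1–6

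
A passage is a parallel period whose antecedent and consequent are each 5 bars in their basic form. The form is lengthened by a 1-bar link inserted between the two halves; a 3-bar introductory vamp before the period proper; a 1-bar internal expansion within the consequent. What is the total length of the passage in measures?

15 measures

Basic parallel period: 5 + 5 = 10 bars.
10 (basic form) + 1 (link) + 3 (introduction) + 1 (internal expansion) = 15.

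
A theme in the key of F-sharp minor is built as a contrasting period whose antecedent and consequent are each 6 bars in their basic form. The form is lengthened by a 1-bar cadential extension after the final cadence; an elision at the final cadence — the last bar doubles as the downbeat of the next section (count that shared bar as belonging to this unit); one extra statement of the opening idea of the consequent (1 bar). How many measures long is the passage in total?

Basic contrasting period: 6 + 6 = 12 bars.
12 (basic form) + 1 (cadential extension) + 1 (extra statement) = 14.
The elision shares a bar with the next section but does not change this unit's count.

14 measures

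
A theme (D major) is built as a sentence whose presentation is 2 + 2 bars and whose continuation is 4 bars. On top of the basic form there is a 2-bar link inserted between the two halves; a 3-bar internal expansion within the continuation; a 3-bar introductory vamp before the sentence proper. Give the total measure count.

Basic sentence: 2 + 2 + 4 = 8 bars.
8 (basic form) + 2 (link) + 3 (internal expansion) + 3 (introduction) = 16.

16 measures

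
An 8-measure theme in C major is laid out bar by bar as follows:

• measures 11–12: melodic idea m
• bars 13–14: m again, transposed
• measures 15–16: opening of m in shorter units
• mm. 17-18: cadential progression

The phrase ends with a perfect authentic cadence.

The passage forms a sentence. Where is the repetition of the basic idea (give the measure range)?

The presentation of a sentence is the basic idea (mm. 11-12) plus its repetition (measures 13–14); the repetition of the basic idea is therefore measures 13-14.

measures 13–14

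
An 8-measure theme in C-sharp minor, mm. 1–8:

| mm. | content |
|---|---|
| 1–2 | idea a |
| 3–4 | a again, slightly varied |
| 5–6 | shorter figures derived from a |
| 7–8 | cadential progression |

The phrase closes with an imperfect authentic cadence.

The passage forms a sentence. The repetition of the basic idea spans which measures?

measures 3–4

The presentation of a sentence is the basic idea (measures 1–2) plus its repetition (mm. 3–4); the repetition of the basic idea is therefore mm. 3–4.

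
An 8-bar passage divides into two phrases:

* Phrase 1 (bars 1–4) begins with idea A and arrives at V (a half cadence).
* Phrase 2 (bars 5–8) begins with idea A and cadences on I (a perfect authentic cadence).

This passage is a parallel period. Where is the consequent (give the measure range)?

measures 5–8

The antecedent is the phrase ending with the weaker cadence (half cadence, phrase 1) and the consequent the one ending more conclusively (perfect authentic cadence, phrase 2); the consequent is mm. 5–8.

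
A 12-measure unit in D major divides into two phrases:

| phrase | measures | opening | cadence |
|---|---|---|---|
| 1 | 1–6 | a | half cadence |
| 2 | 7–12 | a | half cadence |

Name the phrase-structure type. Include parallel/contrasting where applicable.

Both phrases have the same opening (a) and the same cadence (half cadence): the second is a restatement, not a consequent, so this is a repeated phrase rather than a period.

repeated phrase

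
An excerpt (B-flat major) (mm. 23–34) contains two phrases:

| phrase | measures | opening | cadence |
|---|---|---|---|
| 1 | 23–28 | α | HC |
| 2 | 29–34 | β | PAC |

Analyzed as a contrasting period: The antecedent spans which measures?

measures 23–28

The antecedent is the phrase ending with the weaker cadence (half cadence, phrase 1) and the consequent the one ending more conclusively (perfect authentic cadence, phrase 2); the antecedent is mm. 23–28.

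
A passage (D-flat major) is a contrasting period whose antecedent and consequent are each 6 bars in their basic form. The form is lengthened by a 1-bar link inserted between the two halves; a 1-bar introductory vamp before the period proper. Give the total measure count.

14 measures

Basic contrasting period: 6 + 6 = 12 bars.
12 (basic form) + 1 (link) + 1 (introduction) = 14.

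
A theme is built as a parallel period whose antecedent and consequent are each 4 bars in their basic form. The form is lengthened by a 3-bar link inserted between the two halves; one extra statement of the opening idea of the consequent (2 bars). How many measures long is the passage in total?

13 measures

Basic parallel period: 4 + 4 = 8 bars.
8 (basic form) + 3 (link) + 2 (extra statement) = 13.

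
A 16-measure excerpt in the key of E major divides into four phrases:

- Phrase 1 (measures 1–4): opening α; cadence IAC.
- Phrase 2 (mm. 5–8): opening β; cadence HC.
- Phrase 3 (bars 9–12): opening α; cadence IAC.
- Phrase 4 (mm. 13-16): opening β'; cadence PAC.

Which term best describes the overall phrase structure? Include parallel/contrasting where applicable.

parallel double period

Four phrases in two halves: the first half (mm. 1–8) ends with a half cadence, the second (mm. 9-16) with a perfect authentic cadence — a large antecedent–consequent pair, i.e. a double period.
Phrase 3 begins with the same material as phrase 1, making it parallel.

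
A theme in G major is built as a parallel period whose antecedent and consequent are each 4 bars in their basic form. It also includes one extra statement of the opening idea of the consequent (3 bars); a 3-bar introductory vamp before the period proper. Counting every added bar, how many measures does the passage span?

14 measures

Basic parallel period: 4 + 4 = 8 bars.
8 (basic form) + 3 (extra statement) + 3 (introduction) = 14.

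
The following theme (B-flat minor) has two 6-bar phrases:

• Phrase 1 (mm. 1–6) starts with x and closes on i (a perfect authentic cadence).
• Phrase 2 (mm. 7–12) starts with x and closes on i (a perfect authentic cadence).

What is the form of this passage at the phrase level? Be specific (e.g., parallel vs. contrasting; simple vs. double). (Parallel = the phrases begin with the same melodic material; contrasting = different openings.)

Both phrases have the same opening (x) and the same cadence (perfect authentic cadence): the second is a restatement, not a consequent, so this is a repeated phrase rather than a period.

repeated phrase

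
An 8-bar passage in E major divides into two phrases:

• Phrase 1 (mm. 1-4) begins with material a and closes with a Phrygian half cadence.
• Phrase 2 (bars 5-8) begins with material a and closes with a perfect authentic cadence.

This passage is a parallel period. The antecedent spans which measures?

The antecedent is the phrase ending with the weaker cadence (Phrygian half cadence, phrase 1) and the consequent the one ending more conclusively (perfect authentic cadence, phrase 2); the antecedent is bars 1–4.

measures 1–4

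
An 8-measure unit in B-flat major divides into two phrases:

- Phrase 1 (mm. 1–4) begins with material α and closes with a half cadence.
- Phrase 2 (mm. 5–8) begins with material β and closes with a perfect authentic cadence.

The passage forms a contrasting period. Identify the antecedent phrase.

The phrase ending with the weaker cadence (half cadence) is the antecedent; the one ending more conclusively (perfect authentic cadence) is the consequent. The antecedent is phrase 1.

phrase 1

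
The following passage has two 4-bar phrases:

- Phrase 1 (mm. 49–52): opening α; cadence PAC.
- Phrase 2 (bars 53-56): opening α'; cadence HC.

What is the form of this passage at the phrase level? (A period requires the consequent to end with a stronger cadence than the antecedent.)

The second phrase closes with a half cadence, which is not stronger than the first phrase's perfect authentic cadence; without a weak→strong cadential pair there is no antecedent–consequent relationship, so this is a phrase group rather than a period.

phrase group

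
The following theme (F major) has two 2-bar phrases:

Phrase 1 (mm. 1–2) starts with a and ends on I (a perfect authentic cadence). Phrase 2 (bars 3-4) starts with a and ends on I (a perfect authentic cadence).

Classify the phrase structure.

Both phrases have the same opening (a) and the same cadence (perfect authentic cadence): the second is a restatement, not a consequent, so this is a repeated phrase rather than a period.

repeated phrase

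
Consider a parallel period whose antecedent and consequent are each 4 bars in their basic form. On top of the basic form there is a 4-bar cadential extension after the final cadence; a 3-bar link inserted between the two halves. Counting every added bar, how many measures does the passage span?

Basic parallel period: 4 + 4 = 8 bars.
8 (basic form) + 4 (cadential extension) + 3 (link) = 15.

15 measures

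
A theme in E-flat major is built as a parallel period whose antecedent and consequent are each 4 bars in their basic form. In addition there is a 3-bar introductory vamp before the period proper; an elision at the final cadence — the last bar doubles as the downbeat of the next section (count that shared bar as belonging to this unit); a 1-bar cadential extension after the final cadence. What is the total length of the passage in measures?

12 measures

Basic parallel period: 4 + 4 = 8 bars.
8 (basic form) + 3 (introduction) + 1 (cadential extension) = 12.
The elision shares a bar with the next section but does not change this unit's count.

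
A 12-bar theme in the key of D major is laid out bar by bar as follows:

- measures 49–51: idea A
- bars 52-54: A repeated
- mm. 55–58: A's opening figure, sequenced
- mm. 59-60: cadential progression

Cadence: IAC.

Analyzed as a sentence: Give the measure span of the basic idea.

measures 49–51

The presentation of a sentence is the basic idea (bars 49–51) plus its repetition (mm. 52-54); the basic idea is therefore measures 49–51.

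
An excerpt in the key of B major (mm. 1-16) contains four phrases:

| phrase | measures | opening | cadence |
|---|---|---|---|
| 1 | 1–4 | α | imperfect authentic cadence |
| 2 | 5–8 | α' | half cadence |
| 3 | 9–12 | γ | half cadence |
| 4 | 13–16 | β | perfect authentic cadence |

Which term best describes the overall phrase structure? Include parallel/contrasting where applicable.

contrasting double period

Four phrases in two halves: the first half (bars 1–8) ends with a half cadence, the second (mm. 9–16) with a perfect authentic cadence — a large antecedent–consequent pair, i.e. a double period.
Phrase 3 begins with different material from phrase 1, making it contrasting.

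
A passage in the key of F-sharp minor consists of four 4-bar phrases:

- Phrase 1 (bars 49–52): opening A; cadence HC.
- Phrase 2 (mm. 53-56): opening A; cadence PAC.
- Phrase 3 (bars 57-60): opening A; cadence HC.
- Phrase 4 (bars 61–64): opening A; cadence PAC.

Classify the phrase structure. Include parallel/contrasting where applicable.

repeated period

The cadence pattern HC–PAC–HC–PAC is weak–strong twice, and phrases 3–4 restate phrases 1–2: a period heard twice, not a double period (which would end weakly at phrase 2).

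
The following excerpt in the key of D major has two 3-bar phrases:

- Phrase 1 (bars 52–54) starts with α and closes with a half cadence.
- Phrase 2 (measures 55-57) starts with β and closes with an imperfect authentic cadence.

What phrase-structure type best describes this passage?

Phrase 1 ends with a half cadence (weaker) and phrase 2 with an imperfect authentic cadence (stronger): antecedent + consequent = a period.
The two phrases open with different material (α / β), so the period is contrasting.

contrasting period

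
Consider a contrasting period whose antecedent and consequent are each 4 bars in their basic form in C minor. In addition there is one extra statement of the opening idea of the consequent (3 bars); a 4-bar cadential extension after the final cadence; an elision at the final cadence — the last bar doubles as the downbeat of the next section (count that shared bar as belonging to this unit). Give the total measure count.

15 measures

Basic contrasting period: 4 + 4 = 8 bars.
8 (basic form) + 3 (extra statement) + 4 (cadential extension) = 15.
The elision shares a bar with the next section but does not change this unit's count.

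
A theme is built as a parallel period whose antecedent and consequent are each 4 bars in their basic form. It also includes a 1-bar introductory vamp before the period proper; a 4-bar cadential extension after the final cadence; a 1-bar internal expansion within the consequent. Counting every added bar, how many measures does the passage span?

14 measures

Basic parallel period: 4 + 4 = 8 bars.
8 (basic form) + 1 (introduction) + 4 (cadential extension) + 1 (internal expansion) = 14.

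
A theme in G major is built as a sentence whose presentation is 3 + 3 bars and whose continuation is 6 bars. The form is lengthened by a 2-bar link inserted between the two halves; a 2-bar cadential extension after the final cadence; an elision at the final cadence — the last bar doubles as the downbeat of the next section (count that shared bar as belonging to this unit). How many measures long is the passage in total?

Basic sentence: 3 + 3 + 6 = 12 bars.
12 (basic form) + 2 (link) + 2 (cadential extension) = 16.
The elision shares a bar with the next section but does not change this unit's count.

16 measures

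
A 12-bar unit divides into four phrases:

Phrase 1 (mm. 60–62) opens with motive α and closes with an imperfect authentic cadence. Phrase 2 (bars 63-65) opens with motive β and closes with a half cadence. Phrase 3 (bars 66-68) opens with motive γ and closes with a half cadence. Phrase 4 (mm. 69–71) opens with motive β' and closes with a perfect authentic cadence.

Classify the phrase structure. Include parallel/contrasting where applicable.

contrasting double period

Four phrases in two halves: the first half (bars 60–65) ends with a half cadence, the second (measures 66–71) with a perfect authentic cadence — a large antecedent–consequent pair, i.e. a double period.
Phrase 3 begins with different material from phrase 1, making it contrasting.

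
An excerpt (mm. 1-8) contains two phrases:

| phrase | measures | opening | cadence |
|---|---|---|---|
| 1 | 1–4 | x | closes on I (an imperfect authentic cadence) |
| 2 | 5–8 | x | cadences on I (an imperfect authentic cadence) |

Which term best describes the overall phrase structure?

Both phrases have the same opening (x) and the same cadence (imperfect authentic cadence): the second is a restatement, not a consequent, so this is a repeated phrase rather than a period.

repeated phrase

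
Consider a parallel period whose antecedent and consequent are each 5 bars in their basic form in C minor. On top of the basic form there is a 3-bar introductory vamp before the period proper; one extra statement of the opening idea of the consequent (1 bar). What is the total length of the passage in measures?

14 measures

Basic parallel period: 5 + 5 = 10 bars.
10 (basic form) + 3 (introduction) + 1 (extra statement) = 14.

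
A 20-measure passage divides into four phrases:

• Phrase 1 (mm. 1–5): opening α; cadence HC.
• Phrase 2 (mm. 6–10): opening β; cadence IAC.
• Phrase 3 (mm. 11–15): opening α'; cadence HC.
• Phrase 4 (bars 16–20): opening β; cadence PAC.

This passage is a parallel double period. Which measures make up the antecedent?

In a double period the four phrases pair into a large antecedent (phrases 1–2, ending imperfect authentic cadence) and a large consequent (phrases 3–4, ending perfect authentic cadence). The antecedent spans mm. 1–10.

measures 1–10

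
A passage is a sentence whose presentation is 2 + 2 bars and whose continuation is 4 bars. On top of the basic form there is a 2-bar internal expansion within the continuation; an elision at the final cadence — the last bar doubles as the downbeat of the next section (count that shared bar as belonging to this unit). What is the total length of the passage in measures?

Basic sentence: 2 + 2 + 4 = 8 bars.
8 (basic form) + 2 (internal expansion) = 10.
The elision shares a bar with the next section but does not change this unit's count.

10 measures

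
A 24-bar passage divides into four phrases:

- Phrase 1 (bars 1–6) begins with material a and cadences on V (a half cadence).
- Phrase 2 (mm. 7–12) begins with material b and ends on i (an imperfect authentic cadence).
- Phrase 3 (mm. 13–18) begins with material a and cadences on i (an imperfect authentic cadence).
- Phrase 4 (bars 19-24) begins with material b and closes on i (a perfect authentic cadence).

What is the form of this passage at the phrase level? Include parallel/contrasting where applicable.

parallel double period

Four phrases in two halves: the first half (mm. 1–12) ends with an imperfect authentic cadence, the second (mm. 13-24) with a perfect authentic cadence — a large antecedent–consequent pair, i.e. a double period.
Phrase 3 begins with the same material as phrase 1, making it parallel.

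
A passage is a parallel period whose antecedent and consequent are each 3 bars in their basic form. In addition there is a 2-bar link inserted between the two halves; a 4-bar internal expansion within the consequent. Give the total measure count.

12 measures

Basic parallel period: 3 + 3 = 6 bars.
6 (basic form) + 2 (link) + 4 (internal expansion) = 12.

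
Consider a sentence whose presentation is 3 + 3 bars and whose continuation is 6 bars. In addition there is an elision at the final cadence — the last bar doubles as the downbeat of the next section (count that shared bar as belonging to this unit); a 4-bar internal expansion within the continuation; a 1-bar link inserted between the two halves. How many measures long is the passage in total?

17 measures

Basic sentence: 3 + 3 + 6 = 12 bars.
12 (basic form) + 4 (internal expansion) + 1 (link) = 17.
The elision shares a bar with the next section but does not change this unit's count.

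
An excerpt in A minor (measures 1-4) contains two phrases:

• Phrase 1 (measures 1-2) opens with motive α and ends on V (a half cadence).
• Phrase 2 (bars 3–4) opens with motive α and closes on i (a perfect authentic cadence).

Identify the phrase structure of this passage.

Phrase 1 ends with a half cadence (weaker) and phrase 2 with a perfect authentic cadence (stronger): antecedent + consequent = a period.
The two phrases open with the same material (α / α), so the period is parallel.

parallel period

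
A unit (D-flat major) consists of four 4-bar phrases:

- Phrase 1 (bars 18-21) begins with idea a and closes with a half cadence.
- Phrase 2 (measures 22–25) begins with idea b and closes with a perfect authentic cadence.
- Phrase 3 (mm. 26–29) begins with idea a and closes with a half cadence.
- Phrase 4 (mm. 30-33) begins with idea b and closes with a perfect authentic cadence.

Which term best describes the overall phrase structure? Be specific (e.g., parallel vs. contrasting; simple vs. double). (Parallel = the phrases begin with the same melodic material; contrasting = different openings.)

repeated period

The cadence pattern HC–PAC–HC–PAC is weak–strong twice, and phrases 3–4 restate phrases 1–2: a period heard twice, not a double period (which would end weakly at phrase 2).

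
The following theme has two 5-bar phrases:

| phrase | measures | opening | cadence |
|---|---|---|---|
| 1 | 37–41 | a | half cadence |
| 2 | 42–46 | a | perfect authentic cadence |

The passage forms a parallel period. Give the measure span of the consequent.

measures 42–46

The antecedent is the phrase ending with the weaker cadence (half cadence, phrase 1) and the consequent the one ending more conclusively (perfect authentic cadence, phrase 2); the consequent is mm. 42–46.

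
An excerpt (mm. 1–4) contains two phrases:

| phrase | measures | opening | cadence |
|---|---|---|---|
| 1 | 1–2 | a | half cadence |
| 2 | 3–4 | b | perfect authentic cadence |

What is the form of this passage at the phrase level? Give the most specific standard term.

contrasting period

Phrase 1 ends with a half cadence (weaker) and phrase 2 with a perfect authentic cadence (stronger): antecedent + consequent = a period.
The two phrases open with different material (a / b), so the period is contrasting.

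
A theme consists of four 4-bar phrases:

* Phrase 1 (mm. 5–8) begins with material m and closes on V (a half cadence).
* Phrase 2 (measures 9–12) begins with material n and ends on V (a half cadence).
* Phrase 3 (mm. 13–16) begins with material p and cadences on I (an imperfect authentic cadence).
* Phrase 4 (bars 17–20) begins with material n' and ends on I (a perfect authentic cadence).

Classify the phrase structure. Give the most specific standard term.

contrasting double period

Four phrases in two halves: the first half (bars 5-12) ends with a half cadence, the second (bars 13–20) with a perfect authentic cadence — a large antecedent–consequent pair, i.e. a double period.
Phrase 3 begins with different material from phrase 1, making it contrasting.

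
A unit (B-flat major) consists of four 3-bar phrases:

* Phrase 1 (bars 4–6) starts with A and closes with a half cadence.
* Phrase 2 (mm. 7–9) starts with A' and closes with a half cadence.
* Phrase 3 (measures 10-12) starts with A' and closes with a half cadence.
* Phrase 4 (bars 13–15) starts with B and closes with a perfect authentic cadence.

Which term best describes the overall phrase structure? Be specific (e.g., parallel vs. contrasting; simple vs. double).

Four phrases in two halves: the first half (mm. 4–9) ends with a half cadence, the second (mm. 10–15) with a perfect authentic cadence — a large antecedent–consequent pair, i.e. a double period.
Phrase 3 begins with the same material as phrase 1, making it parallel.

parallel double period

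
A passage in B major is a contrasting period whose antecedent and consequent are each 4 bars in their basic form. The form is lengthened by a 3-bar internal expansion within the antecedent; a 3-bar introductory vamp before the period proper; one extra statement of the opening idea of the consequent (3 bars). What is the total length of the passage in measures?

Basic contrasting period: 4 + 4 = 8 bars.
8 (basic form) + 3 (internal expansion) + 3 (introduction) + 3 (extra statement) = 17.

17 measures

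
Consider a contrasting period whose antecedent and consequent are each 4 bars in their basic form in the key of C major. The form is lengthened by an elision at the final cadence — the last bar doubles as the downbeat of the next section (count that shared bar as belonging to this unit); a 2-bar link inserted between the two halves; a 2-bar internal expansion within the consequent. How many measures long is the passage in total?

Basic contrasting period: 4 + 4 = 8 bars.
8 (basic form) + 2 (link) + 2 (internal expansion) = 12.
The elision shares a bar with the next section but does not change this unit's count.

12 measures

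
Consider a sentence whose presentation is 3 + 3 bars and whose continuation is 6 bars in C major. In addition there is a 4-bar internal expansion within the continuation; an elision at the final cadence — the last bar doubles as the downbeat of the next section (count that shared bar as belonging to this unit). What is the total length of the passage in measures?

16 measures

Basic sentence: 3 + 3 + 6 = 12 bars.
12 (basic form) + 4 (internal expansion) = 16.
The elision shares a bar with the next section but does not change this unit's count.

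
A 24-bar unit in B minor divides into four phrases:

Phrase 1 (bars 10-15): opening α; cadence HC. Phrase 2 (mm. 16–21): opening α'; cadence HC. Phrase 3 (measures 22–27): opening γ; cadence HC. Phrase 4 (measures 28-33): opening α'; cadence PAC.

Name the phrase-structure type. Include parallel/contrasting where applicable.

contrasting double period

Four phrases in two halves: the first half (bars 10-21) ends with a half cadence, the second (bars 22–33) with a perfect authentic cadence — a large antecedent–consequent pair, i.e. a double period.
Phrase 3 begins with different material from phrase 1, making it contrasting.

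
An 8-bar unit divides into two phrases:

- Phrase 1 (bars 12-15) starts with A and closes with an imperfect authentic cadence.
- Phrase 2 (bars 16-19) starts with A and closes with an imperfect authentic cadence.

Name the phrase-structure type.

repeated phrase

Both phrases have the same opening (A) and the same cadence (imperfect authentic cadence): the second is a restatement, not a consequent, so this is a repeated phrase rather than a period.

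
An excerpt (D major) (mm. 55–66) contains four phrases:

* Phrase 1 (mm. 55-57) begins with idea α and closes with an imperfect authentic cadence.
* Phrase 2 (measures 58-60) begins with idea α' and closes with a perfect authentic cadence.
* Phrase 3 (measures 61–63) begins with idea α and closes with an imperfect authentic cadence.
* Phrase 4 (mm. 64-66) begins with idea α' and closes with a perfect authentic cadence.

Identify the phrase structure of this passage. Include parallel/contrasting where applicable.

The cadence pattern IAC–PAC–IAC–PAC is weak–strong twice, and phrases 3–4 restate phrases 1–2: a period heard twice, not a double period (which would end weakly at phrase 2).

repeated period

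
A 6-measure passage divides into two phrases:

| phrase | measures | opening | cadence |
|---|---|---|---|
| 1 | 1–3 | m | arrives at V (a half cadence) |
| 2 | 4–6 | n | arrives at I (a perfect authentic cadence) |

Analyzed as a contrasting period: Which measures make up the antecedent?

The antecedent is the phrase ending with the weaker cadence (half cadence, phrase 1) and the consequent the one ending more conclusively (perfect authentic cadence, phrase 2); the antecedent is mm. 1–3.

measures 1–3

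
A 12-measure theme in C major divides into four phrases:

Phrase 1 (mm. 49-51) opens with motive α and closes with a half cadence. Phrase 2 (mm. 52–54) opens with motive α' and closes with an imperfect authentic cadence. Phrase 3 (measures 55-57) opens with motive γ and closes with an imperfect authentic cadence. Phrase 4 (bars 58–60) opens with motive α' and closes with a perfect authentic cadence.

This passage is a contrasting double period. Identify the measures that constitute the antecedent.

In a double period the four phrases pair into a large antecedent (phrases 1–2, ending imperfect authentic cadence) and a large consequent (phrases 3–4, ending perfect authentic cadence). The antecedent spans mm. 49-54.

measures 49–54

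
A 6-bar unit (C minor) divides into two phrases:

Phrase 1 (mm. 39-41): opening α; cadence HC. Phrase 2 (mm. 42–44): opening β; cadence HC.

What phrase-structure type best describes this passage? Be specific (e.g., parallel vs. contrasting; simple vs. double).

The second phrase closes with a half cadence, which is not stronger than the first phrase's half cadence; without a weak→strong cadential pair there is no antecedent–consequent relationship, so this is a phrase group rather than a period.

phrase group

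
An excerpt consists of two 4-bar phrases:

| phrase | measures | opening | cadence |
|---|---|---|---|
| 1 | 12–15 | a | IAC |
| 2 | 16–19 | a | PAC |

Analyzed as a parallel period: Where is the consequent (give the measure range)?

measures 16–19

The antecedent is the phrase ending with the weaker cadence (imperfect authentic cadence, phrase 1) and the consequent the one ending more conclusively (perfect authentic cadence, phrase 2); the consequent is bars 16–19.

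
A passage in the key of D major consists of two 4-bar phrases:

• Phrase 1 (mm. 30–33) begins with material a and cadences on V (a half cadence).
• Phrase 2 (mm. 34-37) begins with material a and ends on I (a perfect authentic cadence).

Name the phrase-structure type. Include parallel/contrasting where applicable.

Phrase 1 ends with a half cadence (weaker) and phrase 2 with a perfect authentic cadence (stronger): antecedent + consequent = a period.
The two phrases open with the same material (a / a), so the period is parallel.

parallel period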